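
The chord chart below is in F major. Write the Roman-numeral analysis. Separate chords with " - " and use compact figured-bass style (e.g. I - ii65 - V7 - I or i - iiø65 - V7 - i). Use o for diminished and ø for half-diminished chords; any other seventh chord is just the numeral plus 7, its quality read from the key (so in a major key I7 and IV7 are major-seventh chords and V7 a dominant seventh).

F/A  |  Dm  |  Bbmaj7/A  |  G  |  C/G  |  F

F/A: root F is the tonic; major triad there is I6.
Dm: minor triad on D = scale degree 6 → vi.
Bbmaj7/A: major seventh chord on Bb = scale degree 4 → IV42.
G: a major triad on G, the applied dominant of V → V/V.
C/G: root C is the dominant; major triad there is V64.
F: root F is the tonic; major triad there is I.

I6 - vi - IV42 - V/V - V64 - I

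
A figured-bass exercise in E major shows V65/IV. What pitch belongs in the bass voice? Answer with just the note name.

G#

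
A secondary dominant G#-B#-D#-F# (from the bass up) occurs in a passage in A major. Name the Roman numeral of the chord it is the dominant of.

iii

The chord is a dominant seventh chord on G#.
A dominant resolves down a perfect fifth: G# → C#. In A major, C# is scale degree 3, i.e. iii.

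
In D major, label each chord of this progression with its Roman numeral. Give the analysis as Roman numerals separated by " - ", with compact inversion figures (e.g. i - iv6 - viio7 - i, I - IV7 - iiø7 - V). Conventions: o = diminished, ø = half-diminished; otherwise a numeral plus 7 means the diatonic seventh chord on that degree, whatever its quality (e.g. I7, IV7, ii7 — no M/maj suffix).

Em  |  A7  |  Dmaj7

Em: root E is the supertonic; minor triad there is ii.
A7: dominant seventh chord on A = scale degree 5 → V7.
Dmaj7: major seventh chord on D = scale degree 1 → I7.

ii - V7 - I7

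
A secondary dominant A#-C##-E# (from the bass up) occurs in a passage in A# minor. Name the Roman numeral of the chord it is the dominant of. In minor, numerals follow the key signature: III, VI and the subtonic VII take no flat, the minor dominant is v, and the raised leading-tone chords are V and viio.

iv

The chord is a major triad on A#.
A dominant resolves down a perfect fifth: A# → D#. In A# minor, D# is scale degree 4, i.e. iv.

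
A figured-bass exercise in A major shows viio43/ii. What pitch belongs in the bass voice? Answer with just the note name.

The applied chord viio43/ii is rooted on A#: A#-C#-E-G.
The figure 43 means second inversion — the fifth is in the bass.

E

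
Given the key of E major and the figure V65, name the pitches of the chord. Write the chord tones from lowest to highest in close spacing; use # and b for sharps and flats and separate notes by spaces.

In E major, scale degree 5 is B, and the diatonic chord built there is a dominant seventh chord.
Stacking thirds from B gives B-D#-F#-A.
The figured bass 65 indicates first inversion, placing the third (D#) in the bass: D#-F#-A-B.

D# F# A B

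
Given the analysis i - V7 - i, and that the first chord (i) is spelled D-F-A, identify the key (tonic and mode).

The chord Dm is a minor triad rooted on D; its label is i.
If D is scale degree 1 and the mode makes that degree carry a minor triad, the tonic is D and the mode is minor.

D minor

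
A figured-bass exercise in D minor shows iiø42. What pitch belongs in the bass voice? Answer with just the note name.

D

iiø in D minor has root E; the chord is E-G-Bb-D.
The figure 42 means third inversion — the seventh is in the bass.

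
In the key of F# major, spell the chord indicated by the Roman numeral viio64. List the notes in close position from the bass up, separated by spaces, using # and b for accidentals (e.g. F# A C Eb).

In F# major, the seventh degree is E#, and the diatonic chord built there is a diminished triad.
That chord is spelled E#-G#-B.
The figured bass 64 indicates second inversion, placing the fifth (B) in the bass: B-E#-G#.

B E# G#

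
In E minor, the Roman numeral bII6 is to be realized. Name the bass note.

A

bII in E minor has root F; the chord is F-A-C.
The figure 6 means first inversion — the third is in the bass.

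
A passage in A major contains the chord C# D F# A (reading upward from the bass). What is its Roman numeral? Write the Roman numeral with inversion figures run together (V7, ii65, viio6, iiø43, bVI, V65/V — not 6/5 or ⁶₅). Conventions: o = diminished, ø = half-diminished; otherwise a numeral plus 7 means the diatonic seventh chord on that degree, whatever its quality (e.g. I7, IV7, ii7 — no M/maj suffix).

The pitches D-F#-A-C# form a major seventh chord rooted on D.
In A major, D is the subdominant; the diatonic major seventh chord there is IV7.
With C# in the bass the chord is in third inversion, so the figured bass is 42.

IV42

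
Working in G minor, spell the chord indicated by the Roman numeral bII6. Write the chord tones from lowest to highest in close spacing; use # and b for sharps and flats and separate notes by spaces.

C Eb Ab

Scale degree 2 in G minor is A; lowering it a half step gives Ab. bII6 is the Neapolitan sixth — a major triad on the lowered second degree, here in its customary first inversion.
So the chord is Ab-C-Eb, a major triad.
With the 6 figure the chord is in first inversion; from the bass C upward in close position it reads C-Eb-Ab.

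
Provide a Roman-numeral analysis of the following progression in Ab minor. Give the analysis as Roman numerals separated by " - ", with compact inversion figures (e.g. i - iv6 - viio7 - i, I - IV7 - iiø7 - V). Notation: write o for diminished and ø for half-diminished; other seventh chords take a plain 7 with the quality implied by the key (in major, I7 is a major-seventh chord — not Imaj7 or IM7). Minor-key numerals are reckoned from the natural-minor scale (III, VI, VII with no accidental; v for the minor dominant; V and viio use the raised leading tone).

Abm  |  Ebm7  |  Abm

Abm: root Ab is the tonic; minor triad there is i.
Ebm7: minor seventh chord on Eb = scale degree 5 → v7.
Abm: minor triad on Ab = scale degree 1 → i.

i - v7 - i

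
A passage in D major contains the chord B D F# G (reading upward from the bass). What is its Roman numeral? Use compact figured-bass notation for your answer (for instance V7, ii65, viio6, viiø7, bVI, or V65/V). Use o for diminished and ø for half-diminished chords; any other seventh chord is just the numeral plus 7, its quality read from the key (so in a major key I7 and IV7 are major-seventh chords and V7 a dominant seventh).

IV65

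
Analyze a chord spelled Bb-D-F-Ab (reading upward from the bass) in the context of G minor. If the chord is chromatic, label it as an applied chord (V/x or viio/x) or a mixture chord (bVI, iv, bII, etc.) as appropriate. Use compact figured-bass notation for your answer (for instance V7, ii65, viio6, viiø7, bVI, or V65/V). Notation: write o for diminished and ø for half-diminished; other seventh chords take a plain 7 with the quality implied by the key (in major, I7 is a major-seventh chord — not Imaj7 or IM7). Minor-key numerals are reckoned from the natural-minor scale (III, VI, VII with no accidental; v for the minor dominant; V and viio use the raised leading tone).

The pitches Bb-D-F-Ab form a dominant seventh chord rooted on Bb.
Bb is not a diatonic chord root with this quality in G minor, but it lies a perfect fifth above Eb (VI), so the chord functions as an applied dominant of VI.

V7/VI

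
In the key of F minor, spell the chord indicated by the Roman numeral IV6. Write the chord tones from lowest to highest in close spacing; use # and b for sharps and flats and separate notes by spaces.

Scale degree 4 in F minor is Bb; here the chord built on it is altered to a major triad. IV6 is the major subdominant, borrowed from the parallel major.
So the chord is Bb-D-F.
The figured bass 6 indicates first inversion, placing the third (D) in the bass: D-F-Bb.

D F Bb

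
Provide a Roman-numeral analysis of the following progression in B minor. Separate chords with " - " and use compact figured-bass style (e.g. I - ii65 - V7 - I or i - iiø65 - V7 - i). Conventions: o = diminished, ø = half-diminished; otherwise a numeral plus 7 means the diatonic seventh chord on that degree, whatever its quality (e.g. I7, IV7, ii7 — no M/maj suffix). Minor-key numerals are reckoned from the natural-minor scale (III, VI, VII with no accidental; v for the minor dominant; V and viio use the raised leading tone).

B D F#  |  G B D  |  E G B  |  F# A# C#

i - VI - iv - V

B-D-F#: minor triad on B = scale degree 1 → i.
G-B-D has root G, degree 6 in B minor, so VI.
E-G-B: minor triad on E = scale degree 4 → iv.
F#-A#-C#: root F# is the dominant; major triad there is V.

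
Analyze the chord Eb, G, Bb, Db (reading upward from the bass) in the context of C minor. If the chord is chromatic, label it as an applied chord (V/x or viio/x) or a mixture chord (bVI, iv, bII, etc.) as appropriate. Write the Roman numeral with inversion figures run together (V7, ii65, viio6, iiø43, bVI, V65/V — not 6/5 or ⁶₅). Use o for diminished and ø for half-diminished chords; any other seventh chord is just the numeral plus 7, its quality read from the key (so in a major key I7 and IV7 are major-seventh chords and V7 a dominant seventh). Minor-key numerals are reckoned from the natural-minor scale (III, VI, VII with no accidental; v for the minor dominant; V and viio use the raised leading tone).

Stacked in thirds the chord is Eb-G-Bb-Db: a dominant seventh chord on Eb.
Eb is not a diatonic chord root with this quality in C minor, but it lies a perfect fifth above Ab (VI), so the chord functions as an applied dominant of VI.

V7/VI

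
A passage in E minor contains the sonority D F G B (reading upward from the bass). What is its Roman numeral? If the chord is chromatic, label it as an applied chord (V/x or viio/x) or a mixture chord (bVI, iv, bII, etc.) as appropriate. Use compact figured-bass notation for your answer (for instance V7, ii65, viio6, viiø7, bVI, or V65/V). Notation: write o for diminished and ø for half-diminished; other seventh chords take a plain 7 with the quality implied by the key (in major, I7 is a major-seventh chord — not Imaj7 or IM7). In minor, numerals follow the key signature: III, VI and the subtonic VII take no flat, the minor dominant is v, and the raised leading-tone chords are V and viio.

V43/VI

Stacked in thirds the chord is G-B-D-F: a dominant seventh chord on G.
G is not a diatonic chord root with this quality in E minor, but it lies a perfect fifth above C (VI), so the chord functions as an applied dominant of VI.
With D in the bass the chord is in second inversion, so the figured bass is 43.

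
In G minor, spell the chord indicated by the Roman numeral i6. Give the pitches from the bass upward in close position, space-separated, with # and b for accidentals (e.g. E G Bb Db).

Bb D G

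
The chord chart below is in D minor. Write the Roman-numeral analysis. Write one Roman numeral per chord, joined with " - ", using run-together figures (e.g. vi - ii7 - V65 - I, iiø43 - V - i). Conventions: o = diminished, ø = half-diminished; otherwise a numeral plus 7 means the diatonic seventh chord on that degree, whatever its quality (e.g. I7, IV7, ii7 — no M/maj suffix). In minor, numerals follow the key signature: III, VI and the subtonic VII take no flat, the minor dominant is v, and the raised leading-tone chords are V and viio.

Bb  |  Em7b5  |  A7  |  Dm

Bb: root Bb is the submediant; major triad there is VI.
Em7b5 has root E, degree 2 in D minor, so iiø7.
A7: root A is the dominant; dominant seventh chord there is V7.
Dm: minor triad on D = scale degree 1 → i.

VI - iiø7 - V7 - i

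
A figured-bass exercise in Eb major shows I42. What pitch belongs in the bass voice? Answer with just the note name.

D

I in Eb major has root Eb; the chord is Eb-G-Bb-D.
The figure 42 means third inversion — the seventh is in the bass.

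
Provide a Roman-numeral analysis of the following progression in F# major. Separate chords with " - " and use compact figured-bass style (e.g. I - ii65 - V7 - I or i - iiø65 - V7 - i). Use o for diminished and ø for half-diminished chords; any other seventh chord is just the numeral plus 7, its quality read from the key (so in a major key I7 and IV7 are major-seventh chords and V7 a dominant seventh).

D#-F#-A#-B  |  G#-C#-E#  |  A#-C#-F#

D#-F#-A#-B: root B is the subdominant; major seventh chord there is IV65.
G#-C#-E# has root C#, degree 5 in F# major, so V64.
A#-C#-F# has root F#, degree 1 in F# major, so I6.

IV65 - V64 - I6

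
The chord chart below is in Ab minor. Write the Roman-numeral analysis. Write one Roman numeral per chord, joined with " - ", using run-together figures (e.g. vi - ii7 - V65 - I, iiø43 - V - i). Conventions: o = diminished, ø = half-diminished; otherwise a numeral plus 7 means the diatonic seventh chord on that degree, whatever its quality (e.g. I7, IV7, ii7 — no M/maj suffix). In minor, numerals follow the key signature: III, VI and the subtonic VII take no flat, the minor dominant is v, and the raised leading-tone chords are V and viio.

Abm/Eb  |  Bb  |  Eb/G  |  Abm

i64 - V/V - V6 - i

Abm/Eb: minor triad on Ab = scale degree 1 → i64.
Bb: chromatic; Bb is V of V, so V/V.
Eb/G has root Eb, degree 5 in Ab minor, so V6.
Abm: minor triad on Ab = scale degree 1 → i.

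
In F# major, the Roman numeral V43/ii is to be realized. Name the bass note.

A#

The applied chord V43/ii is rooted on D#: D#-F##-A#-C#.
The figure 43 means second inversion — the fifth is in the bass.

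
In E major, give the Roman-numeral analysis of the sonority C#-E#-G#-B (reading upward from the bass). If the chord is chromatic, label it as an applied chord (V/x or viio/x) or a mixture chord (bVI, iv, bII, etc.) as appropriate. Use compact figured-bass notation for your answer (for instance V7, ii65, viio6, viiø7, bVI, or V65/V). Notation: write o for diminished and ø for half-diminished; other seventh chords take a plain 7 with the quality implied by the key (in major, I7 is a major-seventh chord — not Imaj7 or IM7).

The pitches C#-E#-G#-B form a dominant seventh chord rooted on C#.
C# is not a diatonic chord root with this quality in E major, but it lies a perfect fifth above F# (ii), so the chord functions as an applied dominant of ii.

V7/ii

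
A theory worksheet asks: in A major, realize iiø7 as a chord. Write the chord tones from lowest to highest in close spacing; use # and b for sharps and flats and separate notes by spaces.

B D F A

Scale degree 2 in A major is B; here the chord built on it is altered to a half-diminished seventh chord. iiø7 is the half-diminished supertonic seventh, borrowed from the parallel minor.
So the chord is B-D-F-A, a half-diminished seventh chord.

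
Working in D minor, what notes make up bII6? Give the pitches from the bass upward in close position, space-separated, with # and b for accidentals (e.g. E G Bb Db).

Scale degree 2 in D minor is E; lowering it a half step gives Eb. bII6 is the Neapolitan sixth — a major triad on the lowered second degree, here in its customary first inversion.
So the chord is Eb-G-Bb.
The figured bass 6 indicates first inversion, placing the third (G) in the bass: G-Bb-Eb.

G Bb Eb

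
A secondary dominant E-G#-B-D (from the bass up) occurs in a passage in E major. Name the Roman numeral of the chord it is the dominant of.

IV

The chord is a dominant seventh chord on E.
A dominant resolves down a perfect fifth: E → A. In E major, A is scale degree 4, i.e. IV.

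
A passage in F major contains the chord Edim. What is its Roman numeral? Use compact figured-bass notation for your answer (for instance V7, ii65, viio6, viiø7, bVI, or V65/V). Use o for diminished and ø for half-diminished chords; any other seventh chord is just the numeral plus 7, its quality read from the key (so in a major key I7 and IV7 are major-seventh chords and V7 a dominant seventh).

viio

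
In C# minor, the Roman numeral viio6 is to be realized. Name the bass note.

D#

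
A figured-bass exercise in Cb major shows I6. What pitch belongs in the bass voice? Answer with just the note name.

I in Cb major has root Cb; the chord is Cb-Eb-Gb.
The figure 6 means first inversion — the third is in the bass.

Eb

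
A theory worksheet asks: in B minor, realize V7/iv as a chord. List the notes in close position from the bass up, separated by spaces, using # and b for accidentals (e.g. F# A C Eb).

V7/iv is a secondary dominant — the dominant seventh of iv. iv in B minor is E, so the applied chord's root is B, a perfect fifth above.
Building a dominant seventh chord on B gives B-D#-F#-A.

B D# F# A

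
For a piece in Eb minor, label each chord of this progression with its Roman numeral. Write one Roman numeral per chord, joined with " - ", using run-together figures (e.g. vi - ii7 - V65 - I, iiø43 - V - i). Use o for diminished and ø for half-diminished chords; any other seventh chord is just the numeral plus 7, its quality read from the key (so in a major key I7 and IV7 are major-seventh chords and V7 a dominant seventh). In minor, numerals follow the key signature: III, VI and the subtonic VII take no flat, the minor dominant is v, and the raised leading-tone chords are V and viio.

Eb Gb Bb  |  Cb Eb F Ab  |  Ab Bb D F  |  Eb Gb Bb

i - iiø43 - V42 - i

Eb-Gb-Bb: root Eb is the tonic; minor triad there is i.
Cb-Eb-F-Ab: root F is the supertonic; half-diminished seventh chord there is iiø43.
Ab-Bb-D-F: root Bb is the dominant; dominant seventh chord there is V42.
Eb-Gb-Bb: minor triad on Eb = scale degree 1 → i.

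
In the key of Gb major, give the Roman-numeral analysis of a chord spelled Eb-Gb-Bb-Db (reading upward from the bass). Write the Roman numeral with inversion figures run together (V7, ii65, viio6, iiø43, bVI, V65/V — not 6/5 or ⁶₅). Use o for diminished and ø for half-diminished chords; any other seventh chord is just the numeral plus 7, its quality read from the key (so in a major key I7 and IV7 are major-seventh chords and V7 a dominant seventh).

vi7

Stacked in thirds the chord is Eb-Gb-Bb-Db: a minor seventh chord on Eb.
Eb is scale degree 6 in Gb major, and a minor seventh chord on that degree is written vi7.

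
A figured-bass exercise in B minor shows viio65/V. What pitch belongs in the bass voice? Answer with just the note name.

The applied chord viio65/V is rooted on E#: E#-G#-B-D.
The figure 65 means first inversion — the third is in the bass.

G#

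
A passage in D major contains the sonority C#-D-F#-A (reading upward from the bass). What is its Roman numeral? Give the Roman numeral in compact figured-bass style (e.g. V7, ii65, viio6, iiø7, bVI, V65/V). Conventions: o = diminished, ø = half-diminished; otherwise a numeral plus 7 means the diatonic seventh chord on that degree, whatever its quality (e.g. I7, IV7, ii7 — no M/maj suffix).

The pitches D-F#-A-C# form a major seventh chord rooted on D.
D is scale degree 1 in D major, and a major seventh chord on that degree is written I7.
With C# in the bass the chord is in third inversion, so the figured bass is 42.

I42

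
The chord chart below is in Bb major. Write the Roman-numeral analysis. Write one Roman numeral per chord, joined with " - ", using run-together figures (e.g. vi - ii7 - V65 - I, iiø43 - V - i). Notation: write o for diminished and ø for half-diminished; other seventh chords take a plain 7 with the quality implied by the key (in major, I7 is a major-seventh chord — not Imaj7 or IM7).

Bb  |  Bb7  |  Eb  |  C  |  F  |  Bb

I - V7/IV - IV - V/V - V - I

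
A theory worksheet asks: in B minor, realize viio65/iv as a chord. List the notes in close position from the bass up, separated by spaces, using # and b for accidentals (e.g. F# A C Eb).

F# A C D#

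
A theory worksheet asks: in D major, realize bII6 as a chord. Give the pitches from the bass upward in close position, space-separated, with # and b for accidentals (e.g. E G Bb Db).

G Bb Eb

Scale degree 2 in D major is E; lowering it a half step gives Eb. bII6 is the Neapolitan sixth — a major triad on the lowered second degree, here in its customary first inversion.
So the chord is Eb-G-Bb.
With the 6 figure the chord is in first inversion; from the bass G upward in close position it reads G-Bb-Eb.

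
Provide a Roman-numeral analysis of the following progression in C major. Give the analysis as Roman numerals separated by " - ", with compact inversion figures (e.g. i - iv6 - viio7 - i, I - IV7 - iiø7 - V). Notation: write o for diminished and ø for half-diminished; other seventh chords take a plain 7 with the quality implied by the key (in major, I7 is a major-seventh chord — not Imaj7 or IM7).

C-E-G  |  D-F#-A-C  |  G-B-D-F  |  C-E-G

C-E-G: root C is the tonic; major triad there is I.
D-F#-A-C is the secondary dominant of V (dominant seventh chord on D): V7/V.
G-B-D-F: dominant seventh chord on G = scale degree 5 → V7.
C-E-G has root C, degree 1 in C major, so I.

I - V7/V - V7 - I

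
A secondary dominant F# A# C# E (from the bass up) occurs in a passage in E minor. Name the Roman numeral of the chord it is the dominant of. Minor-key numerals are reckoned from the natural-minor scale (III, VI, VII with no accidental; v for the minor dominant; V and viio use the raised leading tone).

The chord is a dominant seventh chord on F#.
A dominant resolves down a perfect fifth: F# → B. In E minor, B is scale degree 5, i.e. V.

V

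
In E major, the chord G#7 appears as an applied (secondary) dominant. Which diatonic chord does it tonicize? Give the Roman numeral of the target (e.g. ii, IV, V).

vi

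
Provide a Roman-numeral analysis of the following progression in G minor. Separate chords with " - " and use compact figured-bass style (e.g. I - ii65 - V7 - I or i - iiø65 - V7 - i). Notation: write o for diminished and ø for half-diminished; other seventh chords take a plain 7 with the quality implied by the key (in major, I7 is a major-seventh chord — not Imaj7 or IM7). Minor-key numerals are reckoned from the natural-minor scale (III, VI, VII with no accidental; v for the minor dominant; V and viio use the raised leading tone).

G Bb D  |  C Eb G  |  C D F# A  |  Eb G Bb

i - iv - V42 - VI

G-Bb-D: root G is the tonic; minor triad there is i.
C-Eb-G has root C, degree 4 in G minor, so iv.
C-D-F#-A has root D, degree 5 in G minor, so V42.
Eb-G-Bb: major triad on Eb = scale degree 6 → VI.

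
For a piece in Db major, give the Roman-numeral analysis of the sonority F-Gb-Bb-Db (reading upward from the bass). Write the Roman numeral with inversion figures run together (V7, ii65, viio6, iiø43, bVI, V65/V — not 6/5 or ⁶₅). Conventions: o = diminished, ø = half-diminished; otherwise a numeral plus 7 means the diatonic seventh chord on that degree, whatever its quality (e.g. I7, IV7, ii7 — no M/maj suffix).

Stacked in thirds the chord is Gb-Bb-Db-F: a major seventh chord on Gb.
Gb is scale degree 4 in Db major, and a major seventh chord on that degree is written IV7.
With F in the bass the chord is in third inversion, so the figured bass is 42.

IV42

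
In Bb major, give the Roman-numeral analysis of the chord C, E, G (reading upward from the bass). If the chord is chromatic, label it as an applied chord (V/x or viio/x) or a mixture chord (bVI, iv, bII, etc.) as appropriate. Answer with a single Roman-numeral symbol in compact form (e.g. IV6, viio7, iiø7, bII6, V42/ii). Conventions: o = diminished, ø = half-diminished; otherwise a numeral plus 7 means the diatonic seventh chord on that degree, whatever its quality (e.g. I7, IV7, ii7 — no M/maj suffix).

Stacked in thirds the chord is C-E-G: a major triad on C.
C is not a diatonic chord root with this quality in Bb major, but it lies a perfect fifth above F (V), so the chord functions as an applied dominant of V.

V/V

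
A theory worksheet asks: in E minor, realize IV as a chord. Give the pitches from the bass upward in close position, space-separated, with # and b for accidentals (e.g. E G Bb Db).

A C# E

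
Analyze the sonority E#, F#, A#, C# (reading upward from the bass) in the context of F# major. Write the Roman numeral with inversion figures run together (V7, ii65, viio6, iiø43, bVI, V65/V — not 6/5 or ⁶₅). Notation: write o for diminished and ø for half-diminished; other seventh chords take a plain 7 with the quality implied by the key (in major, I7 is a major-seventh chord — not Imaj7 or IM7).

The pitches F#-A#-C#-E# form a major seventh chord rooted on F#.
In F# major, F# is the tonic; the diatonic major seventh chord there is I7.
With E# in the bass the chord is in third inversion, so the figured bass is 42.

I42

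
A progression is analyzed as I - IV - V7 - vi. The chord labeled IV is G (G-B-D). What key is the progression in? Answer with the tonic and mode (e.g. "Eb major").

The anchor chord is a major triad on G, labeled IV.
If G is scale degree 4 and the mode makes that degree carry a major triad, the tonic is D and the mode is major.

D major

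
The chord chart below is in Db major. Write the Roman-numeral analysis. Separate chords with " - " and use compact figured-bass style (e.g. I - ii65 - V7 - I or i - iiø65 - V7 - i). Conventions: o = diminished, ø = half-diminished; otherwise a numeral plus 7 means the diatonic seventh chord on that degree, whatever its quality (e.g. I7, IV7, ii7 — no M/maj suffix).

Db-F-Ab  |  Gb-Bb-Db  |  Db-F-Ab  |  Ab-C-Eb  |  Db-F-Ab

I - IV - I - V - I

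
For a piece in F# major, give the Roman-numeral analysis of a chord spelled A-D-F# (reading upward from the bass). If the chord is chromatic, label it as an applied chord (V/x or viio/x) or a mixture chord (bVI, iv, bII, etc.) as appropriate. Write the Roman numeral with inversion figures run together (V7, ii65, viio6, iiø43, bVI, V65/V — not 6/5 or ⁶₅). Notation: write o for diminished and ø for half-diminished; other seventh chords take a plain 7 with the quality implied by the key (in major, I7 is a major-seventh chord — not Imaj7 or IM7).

bVI64

The pitches D-F#-A form a major triad rooted on D.
D is the lowered sixth degree of F# major (diatonic 6 would be D#). This is a major triad on the lowered sixth degree, borrowed from the parallel minor.
With A in the bass the chord is in second inversion, so the figured bass is 64.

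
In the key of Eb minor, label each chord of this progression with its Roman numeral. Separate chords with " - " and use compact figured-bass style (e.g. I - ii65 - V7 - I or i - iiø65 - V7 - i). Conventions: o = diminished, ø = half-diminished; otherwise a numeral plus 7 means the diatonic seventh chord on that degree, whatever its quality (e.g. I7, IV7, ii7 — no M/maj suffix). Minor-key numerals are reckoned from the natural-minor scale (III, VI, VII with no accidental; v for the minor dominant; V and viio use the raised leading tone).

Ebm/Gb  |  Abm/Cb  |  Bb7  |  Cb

i6 - iv6 - V7 - VI

Ebm/Gb: minor triad on Eb = scale degree 1 → i6.
Abm/Cb: root Ab is the subdominant; minor triad there is iv6.
Bb7: dominant seventh chord on Bb = scale degree 5 → V7.
Cb: root Cb is the submediant; major triad there is VI.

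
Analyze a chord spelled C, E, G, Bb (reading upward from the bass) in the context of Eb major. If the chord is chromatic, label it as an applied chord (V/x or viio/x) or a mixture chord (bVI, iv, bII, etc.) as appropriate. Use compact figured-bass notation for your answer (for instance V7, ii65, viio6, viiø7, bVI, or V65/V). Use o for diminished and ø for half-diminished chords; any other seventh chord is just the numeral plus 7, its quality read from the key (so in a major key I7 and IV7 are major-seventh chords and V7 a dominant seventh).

V7/ii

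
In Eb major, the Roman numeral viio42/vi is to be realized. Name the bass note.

The applied chord viio42/vi is rooted on B: B-D-F-Ab.
The figure 42 means third inversion — the seventh is in the bass.

Ab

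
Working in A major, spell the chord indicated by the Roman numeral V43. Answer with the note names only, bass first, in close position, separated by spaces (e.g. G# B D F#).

B D E G#

The numeral's case and figure indicate a dominant seventh chord. In A major its root, the dominant, is E.
Stacking thirds from E gives E-G#-B-D.
The figured bass 43 indicates second inversion, placing the fifth (B) in the bass: B-D-E-G#.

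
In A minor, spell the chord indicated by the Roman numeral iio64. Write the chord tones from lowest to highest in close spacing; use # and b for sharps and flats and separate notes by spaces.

F B D

In A minor, the second degree is B, and the diatonic chord built there is a diminished triad.
That chord is spelled B-D-F.
The figured bass 64 indicates second inversion, placing the fifth (F) in the bass: F-B-D.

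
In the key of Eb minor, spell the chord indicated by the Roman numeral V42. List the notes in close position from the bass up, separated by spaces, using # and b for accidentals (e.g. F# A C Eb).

In Eb minor, the fifth degree is Bb. The dominant is major (leading tone raised), so V is a dominant seventh chord.
Stacking thirds from Bb gives Bb-D-F-Ab.
With the 42 figure the chord is in third inversion; from the bass Ab upward in close position it reads Ab-Bb-D-F.

Ab Bb D F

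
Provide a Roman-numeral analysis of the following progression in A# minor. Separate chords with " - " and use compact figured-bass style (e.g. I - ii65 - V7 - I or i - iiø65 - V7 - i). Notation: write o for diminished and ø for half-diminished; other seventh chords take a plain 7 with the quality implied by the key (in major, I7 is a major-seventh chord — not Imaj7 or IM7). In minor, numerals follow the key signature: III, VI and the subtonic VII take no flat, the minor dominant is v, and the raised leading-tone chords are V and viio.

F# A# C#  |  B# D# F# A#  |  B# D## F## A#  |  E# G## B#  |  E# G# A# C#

F#-A#-C# has root F#, degree 6 in A# minor, so VI.
B#-D#-F#-A# has root B#, degree 2 in A# minor, so iiø7.
B#-D##-F##-A# is the secondary dominant of V (dominant seventh chord on B#): V7/V.
E#-G##-B#: major triad on E# = scale degree 5 → V.
E#-G#-A#-C#: minor seventh chord on A# = scale degree 1 → i43.

VI - iiø7 - V7/V - V - i43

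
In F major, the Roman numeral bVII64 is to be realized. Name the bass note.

bVII in F major has root Eb; the chord is Eb-G-Bb.
The figure 64 means second inversion — the fifth is in the bass.

Bb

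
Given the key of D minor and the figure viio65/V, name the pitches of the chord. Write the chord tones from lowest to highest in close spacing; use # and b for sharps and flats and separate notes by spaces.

B D F G#

The slash marks an applied leading-tone chord: viio of V. In D minor, V is A, so the leading tone to it is G#, a half step below.
Building a fully diminished seventh chord on G# gives G#-B-D-F.
With the 65 figure the chord is in first inversion; from the bass B upward in close position it reads B-D-F-G#.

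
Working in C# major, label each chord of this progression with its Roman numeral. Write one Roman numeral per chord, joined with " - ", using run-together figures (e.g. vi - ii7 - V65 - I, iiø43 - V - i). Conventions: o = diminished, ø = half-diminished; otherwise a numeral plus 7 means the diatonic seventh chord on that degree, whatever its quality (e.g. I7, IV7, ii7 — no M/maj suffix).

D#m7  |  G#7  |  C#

ii7 - V7 - I

D#m7 has root D#, degree 2 in C# major, so ii7.
G#7 has root G#, degree 5 in C# major, so V7.
C#: major triad on C# = scale degree 1 → I.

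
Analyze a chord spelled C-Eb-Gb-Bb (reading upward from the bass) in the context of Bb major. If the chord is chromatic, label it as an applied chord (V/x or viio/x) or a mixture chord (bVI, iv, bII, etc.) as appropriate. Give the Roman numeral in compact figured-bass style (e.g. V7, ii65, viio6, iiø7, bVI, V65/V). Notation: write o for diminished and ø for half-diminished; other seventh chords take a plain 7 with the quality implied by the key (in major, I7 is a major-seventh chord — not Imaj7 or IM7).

iiø7

Stacked in thirds the chord is C-Eb-Gb-Bb: a half-diminished seventh chord on C.
C is the second degree of Bb major. This is the half-diminished supertonic seventh, borrowed from the parallel minor.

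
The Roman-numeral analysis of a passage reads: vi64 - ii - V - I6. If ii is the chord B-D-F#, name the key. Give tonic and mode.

A major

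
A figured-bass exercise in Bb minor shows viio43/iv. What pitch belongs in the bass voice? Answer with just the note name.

Ab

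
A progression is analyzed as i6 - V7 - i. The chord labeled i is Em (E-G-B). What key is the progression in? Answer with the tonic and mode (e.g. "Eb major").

E minor

The anchor chord is a minor triad on E, labeled i.
If E is scale degree 1 and the mode makes that degree carry a minor triad, the tonic is E and the mode is minor.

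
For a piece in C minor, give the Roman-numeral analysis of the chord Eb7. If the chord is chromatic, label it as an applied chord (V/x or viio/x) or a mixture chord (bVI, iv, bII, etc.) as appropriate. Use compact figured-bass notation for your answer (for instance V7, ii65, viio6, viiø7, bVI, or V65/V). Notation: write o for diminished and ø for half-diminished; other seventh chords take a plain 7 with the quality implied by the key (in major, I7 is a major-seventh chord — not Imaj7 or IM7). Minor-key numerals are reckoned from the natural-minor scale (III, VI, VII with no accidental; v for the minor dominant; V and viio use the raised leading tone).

V7/VI

Stacked in thirds the chord is Eb-G-Bb-Db: a dominant seventh chord on Eb.
Eb is not a diatonic chord root with this quality in C minor, but it lies a perfect fifth above Ab (VI), so the chord functions as an applied dominant of VI.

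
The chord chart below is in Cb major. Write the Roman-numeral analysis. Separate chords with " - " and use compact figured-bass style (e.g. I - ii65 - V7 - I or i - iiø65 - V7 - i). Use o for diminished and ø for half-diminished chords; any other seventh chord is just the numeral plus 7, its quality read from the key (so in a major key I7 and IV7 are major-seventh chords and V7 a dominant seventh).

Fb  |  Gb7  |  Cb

IV - V7 - I

Fb: root Fb is the subdominant; major triad there is IV.
Gb7 has root Gb, degree 5 in Cb major, so V7.
Cb: root Cb is the tonic; major triad there is I.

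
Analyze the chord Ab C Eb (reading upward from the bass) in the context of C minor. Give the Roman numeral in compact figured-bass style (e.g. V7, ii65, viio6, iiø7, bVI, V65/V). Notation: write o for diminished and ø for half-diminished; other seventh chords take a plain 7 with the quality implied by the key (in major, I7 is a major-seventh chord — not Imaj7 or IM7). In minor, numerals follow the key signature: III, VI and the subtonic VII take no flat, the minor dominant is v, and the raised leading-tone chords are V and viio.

Stacked in thirds the chord is Ab-C-Eb: a major triad on Ab.
Ab is scale degree 6 in C minor, and a major triad on that degree is written VI.

VI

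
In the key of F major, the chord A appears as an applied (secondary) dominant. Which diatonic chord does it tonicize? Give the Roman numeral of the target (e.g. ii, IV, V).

The chord is a major triad on A.
A dominant resolves down a perfect fifth: A → D. In F major, D is scale degree 6, i.e. vi.

vi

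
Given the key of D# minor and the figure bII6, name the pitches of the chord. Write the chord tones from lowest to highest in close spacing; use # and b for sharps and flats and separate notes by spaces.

G# B E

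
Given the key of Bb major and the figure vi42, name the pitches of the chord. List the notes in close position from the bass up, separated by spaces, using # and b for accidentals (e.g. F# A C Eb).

F G Bb D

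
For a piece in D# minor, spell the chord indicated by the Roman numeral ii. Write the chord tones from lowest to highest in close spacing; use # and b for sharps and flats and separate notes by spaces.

E# G# B#

Scale degree 2 in D# minor is E#; here the chord built on it is altered to a minor triad. ii is the minor supertonic, borrowed from the parallel major (the Dorian ii).
So the chord is E#-G#-B#, a minor triad.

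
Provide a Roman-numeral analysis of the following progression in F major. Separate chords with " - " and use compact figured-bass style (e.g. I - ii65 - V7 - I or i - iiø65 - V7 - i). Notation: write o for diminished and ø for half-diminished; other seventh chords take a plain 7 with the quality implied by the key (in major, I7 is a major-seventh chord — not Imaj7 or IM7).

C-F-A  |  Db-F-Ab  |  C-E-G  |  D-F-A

C-F-A: root F is the tonic; major triad there is I64.
Db-F-Ab: Db with this quality isn't in the key; it's bVI, borrowed from the parallel minor.
C-E-G: root C is the dominant; major triad there is V.
D-F-A: minor triad on D = scale degree 6 → vi.

I64 - bVI - V - vi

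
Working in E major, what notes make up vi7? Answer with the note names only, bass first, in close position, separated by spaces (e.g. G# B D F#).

The numeral's case and figure indicate a minor seventh chord. In E major its root, scale degree 6, is C#.
Stacking thirds from C# gives C#-E-G#-B.

C# E G# B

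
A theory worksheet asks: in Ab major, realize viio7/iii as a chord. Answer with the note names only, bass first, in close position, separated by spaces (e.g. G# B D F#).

B D F Ab

The slash marks an applied leading-tone chord: viio of iii. In Ab major, iii is C, so the leading tone to it is B, a half step below.
Building a fully diminished seventh chord on B gives B-D-F-Ab.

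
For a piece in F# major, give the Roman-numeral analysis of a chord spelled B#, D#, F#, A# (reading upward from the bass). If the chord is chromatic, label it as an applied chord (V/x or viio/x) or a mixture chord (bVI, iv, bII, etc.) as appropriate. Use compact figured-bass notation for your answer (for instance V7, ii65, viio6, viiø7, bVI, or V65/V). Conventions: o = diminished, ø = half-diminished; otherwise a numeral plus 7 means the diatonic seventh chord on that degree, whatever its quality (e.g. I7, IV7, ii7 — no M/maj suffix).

The pitches B#-D#-F#-A# form a half-diminished seventh chord rooted on B#.
B# sits a half step below C# (V in F# major); a diminished chord there is the applied leading-tone chord of V.

viiø7/V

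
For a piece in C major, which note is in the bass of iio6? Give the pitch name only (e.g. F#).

F

iio in C major has root D; the chord is D-F-Ab.
The figure 6 means first inversion — the third is in the bass.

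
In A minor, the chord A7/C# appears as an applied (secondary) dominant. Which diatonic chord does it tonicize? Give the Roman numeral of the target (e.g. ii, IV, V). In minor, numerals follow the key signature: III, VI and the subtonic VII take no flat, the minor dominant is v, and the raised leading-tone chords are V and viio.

The chord is a dominant seventh chord on A.
A dominant resolves down a perfect fifth: A → D. In A minor, D is scale degree 4, i.e. iv.

iv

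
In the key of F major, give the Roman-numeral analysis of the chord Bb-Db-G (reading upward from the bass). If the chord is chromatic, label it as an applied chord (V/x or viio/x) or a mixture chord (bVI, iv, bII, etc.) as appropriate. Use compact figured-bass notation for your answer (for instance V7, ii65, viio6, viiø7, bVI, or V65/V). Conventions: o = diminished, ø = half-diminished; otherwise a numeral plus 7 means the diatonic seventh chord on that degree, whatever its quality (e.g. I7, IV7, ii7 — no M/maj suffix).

iio6

The pitches G-Bb-Db form a diminished triad rooted on G.
G is the second degree of F major. This is the diminished supertonic triad, borrowed from the parallel minor.
With Bb in the bass the chord is in first inversion, so the figured bass is 6.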